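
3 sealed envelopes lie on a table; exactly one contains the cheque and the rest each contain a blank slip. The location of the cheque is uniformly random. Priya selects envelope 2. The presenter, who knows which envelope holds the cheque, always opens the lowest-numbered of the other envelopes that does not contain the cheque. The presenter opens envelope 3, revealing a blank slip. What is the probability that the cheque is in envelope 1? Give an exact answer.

Apply Bayes' rule, conditioning on where the cheque actually is.
If it is in envelope 1 (prior 1/3): envelope 3 is the lowest-numbered option available, probability 1; weight (1/3)·1 = 1/3.
If it is in envelope 2 (prior 1/3): the presenter would have opened envelope 1 instead, probability 0; weight (1/3)·0 = 0.
If it is in envelope 3 (prior 1/3): the presenter opened envelope 3, so this case is ruled out; weight (1/3)·0 = 0.
The weights sum to 1/3.
So P(the cheque in envelope 1 | the presenter opened envelope 3) = (1/3) / (1/3) = 1.

1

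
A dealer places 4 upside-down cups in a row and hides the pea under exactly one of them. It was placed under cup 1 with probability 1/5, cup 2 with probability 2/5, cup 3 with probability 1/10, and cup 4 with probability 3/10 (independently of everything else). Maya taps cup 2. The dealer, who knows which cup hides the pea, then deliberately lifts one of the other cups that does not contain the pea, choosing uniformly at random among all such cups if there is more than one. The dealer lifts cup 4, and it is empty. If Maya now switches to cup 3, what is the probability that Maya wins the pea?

3/17

Condition on the true location of the pea.
If it is under cup 1 (prior 1/5): the dealer has 2 equally likely choices, so probability 1/2; weight (1/5)·(1/2) = 1/10.
If it is under cup 2 (prior 2/5): the dealer has 3 equally likely choices, so probability 1/3; weight (2/5)·(1/3) = 2/15.
If it is under cup 3 (prior 1/10): the dealer has 2 equally likely choices, so probability 1/2; weight (1/10)·(1/2) = 1/20.
If it is under cup 4 (prior 3/10): the dealer opened cup 4, so this case is ruled out; weight (3/10)·0 = 0.
The weights sum to 17/60.
So P(the pea under cup 3 | the dealer opened cup 4) = (1/20) / (17/60) = 3/17.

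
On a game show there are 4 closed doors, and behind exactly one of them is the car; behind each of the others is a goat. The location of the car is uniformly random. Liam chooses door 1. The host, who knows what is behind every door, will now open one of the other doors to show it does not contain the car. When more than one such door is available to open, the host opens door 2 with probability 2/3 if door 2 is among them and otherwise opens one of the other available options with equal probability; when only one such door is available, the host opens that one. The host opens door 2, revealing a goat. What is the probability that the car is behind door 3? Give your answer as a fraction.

1/3

Apply Bayes' rule, conditioning on where the car actually is.
If it is behind any of doors 1, 3, and 4 (prior 1/4 each): door 2 is available, opened with probability 2/3; weight (1/4)·(2/3) = 1/6 each.
If it is behind door 2 (prior 1/4): the host opened door 2, so this case is ruled out; weight (1/4)·0 = 0.
The weights sum to 1/2.
So P(the car behind door 3 | the host opened door 2) = (1/6) / (1/2) = 1/3.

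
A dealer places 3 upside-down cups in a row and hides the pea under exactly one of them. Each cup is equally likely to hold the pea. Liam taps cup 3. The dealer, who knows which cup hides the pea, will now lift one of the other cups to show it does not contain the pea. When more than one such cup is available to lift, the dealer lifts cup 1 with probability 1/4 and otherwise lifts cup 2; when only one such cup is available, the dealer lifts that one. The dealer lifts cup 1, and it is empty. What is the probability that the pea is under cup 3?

Condition on the true location of the pea.
If it is under cup 1 (prior 1/3): the dealer opened cup 1, so this case is ruled out; weight (1/3)·0 = 0.
If it is under cup 2 (prior 1/3): only cup 1 is available, probability 1; weight (1/3)·1 = 1/3.
If it is under cup 3 (prior 1/3): cup 1 is available, opened with probability 1/4; weight (1/3)·(1/4) = 1/12.
The weights sum to 5/12.
So P(the pea under cup 3 | the dealer opened cup 1) = (1/12) / (5/12) = 1/5.

1/5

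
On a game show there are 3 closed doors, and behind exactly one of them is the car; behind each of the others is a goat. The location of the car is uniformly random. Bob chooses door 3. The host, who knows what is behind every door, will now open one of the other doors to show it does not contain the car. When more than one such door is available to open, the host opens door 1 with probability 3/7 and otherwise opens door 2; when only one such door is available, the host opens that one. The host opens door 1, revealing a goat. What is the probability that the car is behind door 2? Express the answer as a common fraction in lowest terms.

Consider each possible location of the car in turn.
If it is behind door 1 (prior 1/3): the host opened door 1, so this case is ruled out; weight (1/3)·0 = 0.
If it is behind door 2 (prior 1/3): only door 1 is available, probability 1; weight (1/3)·1 = 1/3.
If it is behind door 3 (prior 1/3): door 1 is available, opened with probability 3/7; weight (1/3)·(3/7) = 1/7.
The weights sum to 10/21.
So P(the car behind door 2 | the host opened door 1) = (1/3) / (10/21) = 7/10.

7/10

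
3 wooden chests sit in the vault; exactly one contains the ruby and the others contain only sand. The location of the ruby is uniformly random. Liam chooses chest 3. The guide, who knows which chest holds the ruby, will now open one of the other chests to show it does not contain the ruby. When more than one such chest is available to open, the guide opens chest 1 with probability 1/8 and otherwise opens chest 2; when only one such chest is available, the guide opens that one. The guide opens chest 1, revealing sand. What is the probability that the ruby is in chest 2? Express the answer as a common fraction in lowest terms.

Consider each possible location of the ruby in turn.
If it is in chest 1 (prior 1/3): the guide opened chest 1, so this case is ruled out; weight (1/3)·0 = 0.
If it is in chest 2 (prior 1/3): only chest 1 is available, probability 1; weight (1/3)·1 = 1/3.
If it is in chest 3 (prior 1/3): chest 1 is available, opened with probability 1/8; weight (1/3)·(1/8) = 1/24.
The weights sum to 3/8.
So P(the ruby in chest 2 | the guide opened chest 1) = (1/3) / (3/8) = 8/9.

8/9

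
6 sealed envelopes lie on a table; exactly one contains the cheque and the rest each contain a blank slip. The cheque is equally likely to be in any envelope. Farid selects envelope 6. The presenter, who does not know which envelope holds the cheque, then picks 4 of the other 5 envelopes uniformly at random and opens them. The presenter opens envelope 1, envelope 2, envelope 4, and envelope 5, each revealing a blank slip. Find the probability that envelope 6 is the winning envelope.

Because the presenter chose which envelopes to open without knowing where the cheque is, the choice is independent of the prize location. Learning that none of the 4 opened envelopes holds the cheque simply rules out those 4 locations and leaves the remaining 2 envelopes still equally likely by symmetry.
So P(the cheque in envelope 6) = 1/2.

1/2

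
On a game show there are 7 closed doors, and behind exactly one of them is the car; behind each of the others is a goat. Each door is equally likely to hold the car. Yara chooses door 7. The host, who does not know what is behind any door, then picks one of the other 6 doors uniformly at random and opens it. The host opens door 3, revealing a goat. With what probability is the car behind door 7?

1/6

Condition on the true location of the car.
If it is behind any of doors 1, 2, 4, 5, 6, and 7 (prior 1/7 each): the host picks door 3 with probability 1/6 regardless, and it is not the prize; weight (1/7)·(1/6) = 1/42 each.
If it is behind door 3 (prior 1/7): the host opened door 3, so this case is ruled out; weight (1/7)·0 = 0.
The weights sum to 1/7.
So P(the car behind door 7 | the host opened door 3) = (1/42) / (1/7) = 1/6.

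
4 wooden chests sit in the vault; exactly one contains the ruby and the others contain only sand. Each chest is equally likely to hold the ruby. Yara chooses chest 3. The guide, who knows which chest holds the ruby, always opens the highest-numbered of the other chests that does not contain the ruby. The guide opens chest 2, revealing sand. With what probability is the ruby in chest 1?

0

Consider each possible location of the ruby in turn.
If it is in either of chests 1 and 3 (prior 1/4 each): the guide would have opened chest 4 instead, probability 0; weight (1/4)·0 = 0 each.
If it is in chest 2 (prior 1/4): the guide opened chest 2, so this case is ruled out; weight (1/4)·0 = 0.
If it is in chest 4 (prior 1/4): chest 2 is the highest-numbered option available, probability 1; weight (1/4)·1 = 1/4.
The weights sum to 1/4.
So P(the ruby in chest 1 | the guide opened chest 2) = 0 / (1/4) = 0.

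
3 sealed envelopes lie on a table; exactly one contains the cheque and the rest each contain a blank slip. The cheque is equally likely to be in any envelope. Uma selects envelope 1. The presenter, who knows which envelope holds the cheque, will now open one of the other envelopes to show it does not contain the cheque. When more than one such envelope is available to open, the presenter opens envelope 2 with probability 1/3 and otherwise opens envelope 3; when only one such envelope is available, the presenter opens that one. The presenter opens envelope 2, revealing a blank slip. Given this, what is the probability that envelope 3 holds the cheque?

3/4

Condition on the true location of the cheque.
If it is in envelope 1 (prior 1/3): envelope 2 is available, opened with probability 1/3; weight (1/3)·(1/3) = 1/9.
If it is in envelope 2 (prior 1/3): the presenter opened envelope 2, so this case is ruled out; weight (1/3)·0 = 0.
If it is in envelope 3 (prior 1/3): only envelope 2 is available, probability 1; weight (1/3)·1 = 1/3.
The weights sum to 4/9.
So P(the cheque in envelope 3 | the presenter opened envelope 2) = (1/3) / (4/9) = 3/4.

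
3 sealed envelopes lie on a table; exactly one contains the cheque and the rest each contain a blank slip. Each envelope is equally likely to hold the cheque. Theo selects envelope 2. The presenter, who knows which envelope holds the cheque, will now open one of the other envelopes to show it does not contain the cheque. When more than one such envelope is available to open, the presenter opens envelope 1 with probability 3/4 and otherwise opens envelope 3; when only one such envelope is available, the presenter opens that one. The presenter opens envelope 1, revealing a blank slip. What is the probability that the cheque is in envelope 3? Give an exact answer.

Condition on the true location of the cheque.
If it is in envelope 1 (prior 1/3): the presenter opened envelope 1, so this case is ruled out; weight (1/3)·0 = 0.
If it is in envelope 2 (prior 1/3): envelope 1 is available, opened with probability 3/4; weight (1/3)·(3/4) = 1/4.
If it is in envelope 3 (prior 1/3): only envelope 1 is available, probability 1; weight (1/3)·1 = 1/3.
The weights sum to 7/12.
So P(the cheque in envelope 3 | the presenter opened envelope 1) = (1/3) / (7/12) = 4/7.

4/7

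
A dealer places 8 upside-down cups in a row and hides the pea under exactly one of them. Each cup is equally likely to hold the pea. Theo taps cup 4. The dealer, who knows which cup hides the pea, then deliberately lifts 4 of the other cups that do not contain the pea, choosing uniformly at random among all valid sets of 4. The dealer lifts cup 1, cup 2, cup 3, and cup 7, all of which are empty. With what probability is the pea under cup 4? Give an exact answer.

Apply Bayes' rule, conditioning on where the pea actually is.
If it is under any of cups 1, 2, 3, and 7 (prior 1/8 each): that cup was opened and seen not to hold the prize — ruled out; weight (1/8)·0 = 0 each.
If it is under cup 4 (prior 1/8): the dealer has 35 equally likely choices, so probability 1/35; weight (1/8)·(1/35) = 1/280.
If it is under any of cups 5, 6, and 8 (prior 1/8 each): the dealer has 15 equally likely choices, so probability 1/15; weight (1/8)·(1/15) = 1/120 each.
The weights sum to 1/35.
So P(the pea under cup 4 | the dealer opened cup 1, cup 2, cup 3, and cup 7) = (1/280) / (1/35) = 1/8.

1/8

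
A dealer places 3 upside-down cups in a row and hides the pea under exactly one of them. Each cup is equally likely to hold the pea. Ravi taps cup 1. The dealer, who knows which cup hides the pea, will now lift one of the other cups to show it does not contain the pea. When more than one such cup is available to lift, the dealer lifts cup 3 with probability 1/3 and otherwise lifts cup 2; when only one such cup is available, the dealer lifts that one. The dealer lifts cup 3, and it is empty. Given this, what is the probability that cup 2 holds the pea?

3/4

Consider each possible location of the pea in turn.
If it is under cup 1 (prior 1/3): cup 3 is available, opened with probability 1/3; weight (1/3)·(1/3) = 1/9.
If it is under cup 2 (prior 1/3): only cup 3 is available, probability 1; weight (1/3)·1 = 1/3.
If it is under cup 3 (prior 1/3): the dealer opened cup 3, so this case is ruled out; weight (1/3)·0 = 0.
The weights sum to 4/9.
So P(the pea under cup 2 | the dealer opened cup 3) = (1/3) / (4/9) = 3/4.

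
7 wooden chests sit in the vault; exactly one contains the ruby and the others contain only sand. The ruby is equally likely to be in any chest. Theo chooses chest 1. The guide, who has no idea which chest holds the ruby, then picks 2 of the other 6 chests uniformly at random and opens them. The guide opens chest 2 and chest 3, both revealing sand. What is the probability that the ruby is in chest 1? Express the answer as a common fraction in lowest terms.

Because the guide chose which chests to open without knowing where the ruby is, the choice is independent of the prize location. Learning that none of the 2 opened chests holds the ruby simply rules out those 2 locations and leaves the remaining 5 chests still equally likely by symmetry.
So P(the ruby in chest 1) = 1/5.

1/5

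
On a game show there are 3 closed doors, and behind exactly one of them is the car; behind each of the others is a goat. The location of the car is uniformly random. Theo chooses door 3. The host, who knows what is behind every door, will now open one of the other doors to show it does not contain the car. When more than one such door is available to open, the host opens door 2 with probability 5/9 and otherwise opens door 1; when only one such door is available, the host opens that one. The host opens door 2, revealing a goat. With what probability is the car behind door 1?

Condition on the true location of the car.
If it is behind door 1 (prior 1/3): only door 2 is available, probability 1; weight (1/3)·1 = 1/3.
If it is behind door 2 (prior 1/3): the host opened door 2, so this case is ruled out; weight (1/3)·0 = 0.
If it is behind door 3 (prior 1/3): door 2 is available, opened with probability 5/9; weight (1/3)·(5/9) = 5/27.
The weights sum to 14/27.
So P(the car behind door 1 | the host opened door 2) = (1/3) / (14/27) = 9/14.

9/14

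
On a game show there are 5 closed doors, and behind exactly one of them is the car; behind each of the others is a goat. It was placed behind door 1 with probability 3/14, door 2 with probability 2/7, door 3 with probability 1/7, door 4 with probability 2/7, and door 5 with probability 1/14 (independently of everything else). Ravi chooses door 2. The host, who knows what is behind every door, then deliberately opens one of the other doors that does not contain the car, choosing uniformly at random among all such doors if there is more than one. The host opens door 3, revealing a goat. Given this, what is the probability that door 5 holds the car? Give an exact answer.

1/11

Condition on the true location of the car.
If it is behind door 1 (prior 3/14): the host has 3 equally likely choices, so probability 1/3; weight (3/14)·(1/3) = 1/14.
If it is behind door 2 (prior 2/7): the host has 4 equally likely choices, so probability 1/4; weight (2/7)·(1/4) = 1/14.
If it is behind door 3 (prior 1/7): the host opened door 3, so this case is ruled out; weight (1/7)·0 = 0.
If it is behind door 4 (prior 2/7): the host has 3 equally likely choices, so probability 1/3; weight (2/7)·(1/3) = 2/21.
If it is behind door 5 (prior 1/14): the host has 3 equally likely choices, so probability 1/3; weight (1/14)·(1/3) = 1/42.
The weights sum to 11/42.
So P(the car behind door 5 | the host opened door 3) = (1/42) / (11/42) = 1/11.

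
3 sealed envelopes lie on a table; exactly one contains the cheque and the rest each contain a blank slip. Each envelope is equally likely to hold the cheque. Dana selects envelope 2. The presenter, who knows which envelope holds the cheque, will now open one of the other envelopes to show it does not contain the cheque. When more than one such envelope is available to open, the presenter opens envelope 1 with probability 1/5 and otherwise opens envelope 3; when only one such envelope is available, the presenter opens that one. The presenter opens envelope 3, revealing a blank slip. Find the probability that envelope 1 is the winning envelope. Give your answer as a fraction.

Consider each possible location of the cheque in turn.
If it is in envelope 1 (prior 1/3): only envelope 3 is available, probability 1; weight (1/3)·1 = 1/3.
If it is in envelope 2 (prior 1/3): envelope 1 is available but not opened, probability 4/5; weight (1/3)·(4/5) = 4/15.
If it is in envelope 3 (prior 1/3): the presenter opened envelope 3, so this case is ruled out; weight (1/3)·0 = 0.
The weights sum to 3/5.
So P(the cheque in envelope 1 | the presenter opened envelope 3) = (1/3) / (3/5) = 5/9.

5/9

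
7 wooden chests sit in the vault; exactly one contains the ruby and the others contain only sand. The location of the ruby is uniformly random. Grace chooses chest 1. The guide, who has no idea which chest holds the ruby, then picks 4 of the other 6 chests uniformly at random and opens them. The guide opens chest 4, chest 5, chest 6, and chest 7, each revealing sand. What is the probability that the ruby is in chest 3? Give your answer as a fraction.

Because the guide chose which chests to open without knowing where the ruby is, the choice is independent of the prize location. Learning that none of the 4 opened chests holds the ruby simply rules out those 4 locations and leaves the remaining 3 chests still equally likely by symmetry.
So P(the ruby in chest 3) = 1/3.

1/3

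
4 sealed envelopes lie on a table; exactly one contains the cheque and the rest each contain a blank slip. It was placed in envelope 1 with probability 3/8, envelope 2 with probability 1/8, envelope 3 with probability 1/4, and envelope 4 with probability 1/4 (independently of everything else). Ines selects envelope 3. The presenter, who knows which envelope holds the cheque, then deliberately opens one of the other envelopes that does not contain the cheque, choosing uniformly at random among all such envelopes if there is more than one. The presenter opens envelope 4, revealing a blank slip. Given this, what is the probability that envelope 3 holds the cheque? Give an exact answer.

Consider each possible location of the cheque in turn.
If it is in envelope 1 (prior 3/8): the presenter has 2 equally likely choices, so probability 1/2; weight (3/8)·(1/2) = 3/16.
If it is in envelope 2 (prior 1/8): the presenter has 2 equally likely choices, so probability 1/2; weight (1/8)·(1/2) = 1/16.
If it is in envelope 3 (prior 1/4): the presenter has 3 equally likely choices, so probability 1/3; weight (1/4)·(1/3) = 1/12.
If it is in envelope 4 (prior 1/4): the presenter opened envelope 4, so this case is ruled out; weight (1/4)·0 = 0.
The weights sum to 1/3.
So P(the cheque in envelope 3 | the presenter opened envelope 4) = (1/12) / (1/3) = 1/4.

1/4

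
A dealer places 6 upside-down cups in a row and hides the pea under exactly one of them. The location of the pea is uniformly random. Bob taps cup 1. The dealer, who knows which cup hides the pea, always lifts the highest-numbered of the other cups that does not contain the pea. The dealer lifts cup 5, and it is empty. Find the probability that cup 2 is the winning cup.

Condition on the true location of the pea.
If it is under any of cups 1, 2, 3, and 4 (prior 1/6 each): the dealer would have opened cup 6 instead, probability 0; weight (1/6)·0 = 0 each.
If it is under cup 5 (prior 1/6): the dealer opened cup 5, so this case is ruled out; weight (1/6)·0 = 0.
If it is under cup 6 (prior 1/6): cup 5 is the highest-numbered option available, probability 1; weight (1/6)·1 = 1/6.
The weights sum to 1/6.
So P(the pea under cup 2 | the dealer opened cup 5) = 0 / (1/6) = 0.

0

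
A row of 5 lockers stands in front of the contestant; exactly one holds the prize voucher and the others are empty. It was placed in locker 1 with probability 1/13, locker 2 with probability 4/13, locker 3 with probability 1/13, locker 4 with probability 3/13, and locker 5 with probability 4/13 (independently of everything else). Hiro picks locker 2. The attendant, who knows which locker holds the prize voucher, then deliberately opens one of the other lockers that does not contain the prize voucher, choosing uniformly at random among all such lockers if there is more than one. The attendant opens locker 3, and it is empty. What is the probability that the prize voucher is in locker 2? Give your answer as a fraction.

3/11

Condition on the true location of the prize voucher.
If it is in locker 1 (prior 1/13): the attendant has 3 equally likely choices, so probability 1/3; weight (1/13)·(1/3) = 1/39.
If it is in locker 2 (prior 4/13): the attendant has 4 equally likely choices, so probability 1/4; weight (4/13)·(1/4) = 1/13.
If it is in locker 3 (prior 1/13): the attendant opened locker 3, so this case is ruled out; weight (1/13)·0 = 0.
If it is in locker 4 (prior 3/13): the attendant has 3 equally likely choices, so probability 1/3; weight (3/13)·(1/3) = 1/13.
If it is in locker 5 (prior 4/13): the attendant has 3 equally likely choices, so probability 1/3; weight (4/13)·(1/3) = 4/39.
The weights sum to 11/39.
So P(the prize voucher in locker 2 | the attendant opened locker 3) = (1/13) / (11/39) = 3/11.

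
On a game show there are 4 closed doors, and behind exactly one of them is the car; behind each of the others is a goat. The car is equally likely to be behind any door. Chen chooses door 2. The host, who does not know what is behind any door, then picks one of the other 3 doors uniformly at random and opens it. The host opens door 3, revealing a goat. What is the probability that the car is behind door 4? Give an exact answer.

Because the host chose which door to open without knowing where the car is, the choice is independent of the prize location. Learning that door 3 does not hold the car simply rules out that one location and leaves the remaining 3 doors still equally likely by symmetry.
So P(the car behind door 4) = 1/3.

1/3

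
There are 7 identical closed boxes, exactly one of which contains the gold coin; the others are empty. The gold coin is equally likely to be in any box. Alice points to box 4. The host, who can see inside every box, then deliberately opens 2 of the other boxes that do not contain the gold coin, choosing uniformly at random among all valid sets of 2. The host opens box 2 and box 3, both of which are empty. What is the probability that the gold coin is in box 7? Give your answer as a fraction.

3/14

Consider each possible location of the gold coin in turn.
If it is in any of boxes 1, 5, 6, and 7 (prior 1/7 each): the host has 10 equally likely choices, so probability 1/10; weight (1/7)·(1/10) = 1/70 each.
If it is in either of boxes 2 and 3 (prior 1/7 each): that box was opened and seen not to hold the prize — ruled out; weight (1/7)·0 = 0 each.
If it is in box 4 (prior 1/7): the host has 15 equally likely choices, so probability 1/15; weight (1/7)·(1/15) = 1/105.
The weights sum to 1/15.
So P(the gold coin in box 7 | the host opened box 2 and box 3) = (1/70) / (1/15) = 3/14.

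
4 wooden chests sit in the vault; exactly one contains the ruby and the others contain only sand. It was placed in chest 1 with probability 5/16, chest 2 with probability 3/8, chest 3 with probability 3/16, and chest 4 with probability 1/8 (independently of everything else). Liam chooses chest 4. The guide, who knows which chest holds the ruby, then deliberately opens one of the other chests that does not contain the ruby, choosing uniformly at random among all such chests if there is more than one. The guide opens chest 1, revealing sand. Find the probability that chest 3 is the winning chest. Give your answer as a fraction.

9/31

Apply Bayes' rule, conditioning on where the ruby actually is.
If it is in chest 1 (prior 5/16): the guide opened chest 1, so this case is ruled out; weight (5/16)·0 = 0.
If it is in chest 2 (prior 3/8): the guide has 2 equally likely choices, so probability 1/2; weight (3/8)·(1/2) = 3/16.
If it is in chest 3 (prior 3/16): the guide has 2 equally likely choices, so probability 1/2; weight (3/16)·(1/2) = 3/32.
If it is in chest 4 (prior 1/8): the guide has 3 equally likely choices, so probability 1/3; weight (1/8)·(1/3) = 1/24.
The weights sum to 31/96.
So P(the ruby in chest 3 | the guide opened chest 1) = (3/32) / (31/96) = 9/31.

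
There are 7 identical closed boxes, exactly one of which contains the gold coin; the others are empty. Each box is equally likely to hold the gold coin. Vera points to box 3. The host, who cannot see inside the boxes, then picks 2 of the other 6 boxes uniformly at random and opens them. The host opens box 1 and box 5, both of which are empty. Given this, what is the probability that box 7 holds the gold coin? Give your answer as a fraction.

Because the host chose which boxes to open without knowing where the gold coin is, the choice is independent of the prize location. Learning that none of the 2 opened boxes holds the gold coin simply rules out those 2 locations and leaves the remaining 5 boxes still equally likely by symmetry.
So P(the gold coin in box 7) = 1/5.

1/5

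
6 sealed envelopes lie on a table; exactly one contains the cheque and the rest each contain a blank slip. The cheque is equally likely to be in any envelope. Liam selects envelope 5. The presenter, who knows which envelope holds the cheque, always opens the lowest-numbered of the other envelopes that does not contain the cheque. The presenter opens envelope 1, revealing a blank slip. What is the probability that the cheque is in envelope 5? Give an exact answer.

Condition on the true location of the cheque.
If it is in envelope 1 (prior 1/6): the presenter opened envelope 1, so this case is ruled out; weight (1/6)·0 = 0.
If it is in any of envelopes 2, 3, 4, 5, and 6 (prior 1/6 each): envelope 1 is the lowest-numbered option available, probability 1; weight (1/6)·1 = 1/6 each.
The weights sum to 5/6.
So P(the cheque in envelope 5 | the presenter opened envelope 1) = (1/6) / (5/6) = 1/5.

1/5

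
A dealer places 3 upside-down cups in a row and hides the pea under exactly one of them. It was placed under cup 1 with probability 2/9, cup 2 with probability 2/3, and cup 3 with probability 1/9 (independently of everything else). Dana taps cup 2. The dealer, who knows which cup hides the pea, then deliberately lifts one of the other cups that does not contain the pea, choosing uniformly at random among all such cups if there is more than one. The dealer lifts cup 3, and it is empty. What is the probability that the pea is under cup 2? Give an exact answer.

Condition on the true location of the pea.
If it is under cup 1 (prior 2/9): the dealer has no choice, probability 1; weight (2/9)·1 = 2/9.
If it is under cup 2 (prior 2/3): the dealer has 2 equally likely choices, so probability 1/2; weight (2/3)·(1/2) = 1/3.
If it is under cup 3 (prior 1/9): the dealer opened cup 3, so this case is ruled out; weight (1/9)·0 = 0.
The weights sum to 5/9.
So P(the pea under cup 2 | the dealer opened cup 3) = (1/3) / (5/9) = 3/5.

3/5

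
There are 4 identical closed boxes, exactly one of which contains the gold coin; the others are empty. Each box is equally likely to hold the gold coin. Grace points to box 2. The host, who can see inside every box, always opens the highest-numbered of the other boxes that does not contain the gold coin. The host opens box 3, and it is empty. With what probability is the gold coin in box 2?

0

Consider each possible location of the gold coin in turn.
If it is in either of boxes 1 and 2 (prior 1/4 each): the host would have opened box 4 instead, probability 0; weight (1/4)·0 = 0 each.
If it is in box 3 (prior 1/4): the host opened box 3, so this case is ruled out; weight (1/4)·0 = 0.
If it is in box 4 (prior 1/4): box 3 is the highest-numbered option available, probability 1; weight (1/4)·1 = 1/4.
The weights sum to 1/4.
So P(the gold coin in box 2 | the host opened box 3) = 0 / (1/4) = 0.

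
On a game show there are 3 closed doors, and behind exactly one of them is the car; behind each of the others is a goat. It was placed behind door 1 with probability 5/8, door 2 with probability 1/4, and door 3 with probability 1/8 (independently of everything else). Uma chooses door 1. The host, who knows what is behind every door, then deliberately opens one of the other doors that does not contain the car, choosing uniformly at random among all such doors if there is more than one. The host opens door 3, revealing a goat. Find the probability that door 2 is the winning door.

Condition on the true location of the car.
If it is behind door 1 (prior 5/8): the host has 2 equally likely choices, so probability 1/2; weight (5/8)·(1/2) = 5/16.
If it is behind door 2 (prior 1/4): the host has no choice, probability 1; weight (1/4)·1 = 1/4.
If it is behind door 3 (prior 1/8): the host opened door 3, so this case is ruled out; weight (1/8)·0 = 0.
The weights sum to 9/16.
So P(the car behind door 2 | the host opened door 3) = (1/4) / (9/16) = 4/9.

4/9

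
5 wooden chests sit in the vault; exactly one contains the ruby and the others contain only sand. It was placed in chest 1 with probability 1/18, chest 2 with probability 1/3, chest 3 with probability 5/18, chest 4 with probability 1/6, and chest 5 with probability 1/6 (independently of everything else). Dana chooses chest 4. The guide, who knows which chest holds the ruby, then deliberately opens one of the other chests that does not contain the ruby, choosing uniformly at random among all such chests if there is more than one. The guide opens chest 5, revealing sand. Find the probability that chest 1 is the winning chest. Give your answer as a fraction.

4/57

Consider each possible location of the ruby in turn.
If it is in chest 1 (prior 1/18): the guide has 3 equally likely choices, so probability 1/3; weight (1/18)·(1/3) = 1/54.
If it is in chest 2 (prior 1/3): the guide has 3 equally likely choices, so probability 1/3; weight (1/3)·(1/3) = 1/9.
If it is in chest 3 (prior 5/18): the guide has 3 equally likely choices, so probability 1/3; weight (5/18)·(1/3) = 5/54.
If it is in chest 4 (prior 1/6): the guide has 4 equally likely choices, so probability 1/4; weight (1/6)·(1/4) = 1/24.
If it is in chest 5 (prior 1/6): the guide opened chest 5, so this case is ruled out; weight (1/6)·0 = 0.
The weights sum to 19/72.
So P(the ruby in chest 1 | the guide opened chest 5) = (1/54) / (19/72) = 4/57.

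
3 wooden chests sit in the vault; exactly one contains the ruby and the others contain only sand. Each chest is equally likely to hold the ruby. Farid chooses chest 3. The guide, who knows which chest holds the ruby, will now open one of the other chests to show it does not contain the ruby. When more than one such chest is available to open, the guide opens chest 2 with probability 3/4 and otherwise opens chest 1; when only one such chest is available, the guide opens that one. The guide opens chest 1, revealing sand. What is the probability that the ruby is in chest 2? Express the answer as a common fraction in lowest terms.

4/5

Consider each possible location of the ruby in turn.
If it is in chest 1 (prior 1/3): the guide opened chest 1, so this case is ruled out; weight (1/3)·0 = 0.
If it is in chest 2 (prior 1/3): only chest 1 is available, probability 1; weight (1/3)·1 = 1/3.
If it is in chest 3 (prior 1/3): chest 2 is available but not opened, probability 1/4; weight (1/3)·(1/4) = 1/12.
The weights sum to 5/12.
So P(the ruby in chest 2 | the guide opened chest 1) = (1/3) / (5/12) = 4/5.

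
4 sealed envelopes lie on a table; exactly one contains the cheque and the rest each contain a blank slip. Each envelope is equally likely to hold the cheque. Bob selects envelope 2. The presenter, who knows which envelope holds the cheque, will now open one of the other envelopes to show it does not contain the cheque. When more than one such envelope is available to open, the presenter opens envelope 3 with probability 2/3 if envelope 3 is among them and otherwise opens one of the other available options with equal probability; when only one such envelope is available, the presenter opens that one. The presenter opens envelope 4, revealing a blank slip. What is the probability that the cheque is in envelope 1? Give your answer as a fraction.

1/3

Condition on the true location of the cheque.
If it is in envelope 1 (prior 1/4): envelope 3 is available but not opened, probability 1/3; weight (1/4)·(1/3) = 1/12.
If it is in envelope 2 (prior 1/4): envelope 3 is available but not opened; envelope 4 gets probability (1 − 2/3)/2 = 1/6; weight (1/4)·(1/6) = 1/24.
If it is in envelope 3 (prior 1/4): envelope 3 holds the prize so is unavailable; the presenter chooses uniformly among the 2 others, probability 1/2; weight (1/4)·(1/2) = 1/8.
If it is in envelope 4 (prior 1/4): the presenter opened envelope 4, so this case is ruled out; weight (1/4)·0 = 0.
The weights sum to 1/4.
So P(the cheque in envelope 1 | the presenter opened envelope 4) = (1/12) / (1/4) = 1/3.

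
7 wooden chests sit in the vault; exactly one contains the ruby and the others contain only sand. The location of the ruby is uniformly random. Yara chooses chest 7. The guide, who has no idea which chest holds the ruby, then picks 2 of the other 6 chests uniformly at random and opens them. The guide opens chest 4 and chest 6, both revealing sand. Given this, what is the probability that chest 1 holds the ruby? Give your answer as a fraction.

Because the guide chose which chests to open without knowing where the ruby is, the choice is independent of the prize location. Learning that none of the 2 opened chests holds the ruby simply rules out those 2 locations and leaves the remaining 5 chests still equally likely by symmetry.
So P(the ruby in chest 1) = 1/5.

1/5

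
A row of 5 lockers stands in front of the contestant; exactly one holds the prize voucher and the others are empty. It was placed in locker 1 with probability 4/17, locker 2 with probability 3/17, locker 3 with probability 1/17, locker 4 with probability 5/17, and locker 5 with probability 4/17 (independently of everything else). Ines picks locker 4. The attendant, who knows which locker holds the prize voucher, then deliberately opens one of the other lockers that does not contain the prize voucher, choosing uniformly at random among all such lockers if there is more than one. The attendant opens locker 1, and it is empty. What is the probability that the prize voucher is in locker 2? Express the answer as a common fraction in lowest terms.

12/47

Consider each possible location of the prize voucher in turn.
If it is in locker 1 (prior 4/17): the attendant opened locker 1, so this case is ruled out; weight (4/17)·0 = 0.
If it is in locker 2 (prior 3/17): the attendant has 3 equally likely choices, so probability 1/3; weight (3/17)·(1/3) = 1/17.
If it is in locker 3 (prior 1/17): the attendant has 3 equally likely choices, so probability 1/3; weight (1/17)·(1/3) = 1/51.
If it is in locker 4 (prior 5/17): the attendant has 4 equally likely choices, so probability 1/4; weight (5/17)·(1/4) = 5/68.
If it is in locker 5 (prior 4/17): the attendant has 3 equally likely choices, so probability 1/3; weight (4/17)·(1/3) = 4/51.
The weights sum to 47/204.
So P(the prize voucher in locker 2 | the attendant opened locker 1) = (1/17) / (47/204) = 12/47.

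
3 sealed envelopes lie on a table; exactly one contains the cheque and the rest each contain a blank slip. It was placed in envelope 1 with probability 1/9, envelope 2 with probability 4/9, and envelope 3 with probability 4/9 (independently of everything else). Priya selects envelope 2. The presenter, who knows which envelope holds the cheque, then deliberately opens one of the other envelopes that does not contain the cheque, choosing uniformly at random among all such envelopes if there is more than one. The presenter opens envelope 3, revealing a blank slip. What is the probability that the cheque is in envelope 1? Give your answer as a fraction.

Consider each possible location of the cheque in turn.
If it is in envelope 1 (prior 1/9): the presenter has no choice, probability 1; weight (1/9)·1 = 1/9.
If it is in envelope 2 (prior 4/9): the presenter has 2 equally likely choices, so probability 1/2; weight (4/9)·(1/2) = 2/9.
If it is in envelope 3 (prior 4/9): the presenter opened envelope 3, so this case is ruled out; weight (4/9)·0 = 0.
The weights sum to 1/3.
So P(the cheque in envelope 1 | the presenter opened envelope 3) = (1/9) / (1/3) = 1/3.

1/3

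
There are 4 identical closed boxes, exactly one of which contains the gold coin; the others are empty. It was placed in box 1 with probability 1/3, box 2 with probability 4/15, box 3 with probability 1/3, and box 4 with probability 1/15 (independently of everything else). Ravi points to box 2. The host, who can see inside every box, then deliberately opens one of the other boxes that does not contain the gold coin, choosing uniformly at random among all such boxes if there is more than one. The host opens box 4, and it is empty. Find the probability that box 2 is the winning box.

4/19

Consider each possible location of the gold coin in turn.
If it is in either of boxes 1 and 3 (prior 1/3 each): the host has 2 equally likely choices, so probability 1/2; weight (1/3)·(1/2) = 1/6 each.
If it is in box 2 (prior 4/15): the host has 3 equally likely choices, so probability 1/3; weight (4/15)·(1/3) = 4/45.
If it is in box 4 (prior 1/15): the host opened box 4, so this case is ruled out; weight (1/15)·0 = 0.
The weights sum to 19/45.
So P(the gold coin in box 2 | the host opened box 4) = (4/45) / (19/45) = 4/19.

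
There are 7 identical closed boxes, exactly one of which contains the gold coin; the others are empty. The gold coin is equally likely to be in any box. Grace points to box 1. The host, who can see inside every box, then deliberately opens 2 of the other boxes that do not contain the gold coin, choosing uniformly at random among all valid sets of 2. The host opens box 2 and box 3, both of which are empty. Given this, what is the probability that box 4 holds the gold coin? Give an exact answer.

Condition on the true location of the gold coin.
If it is in box 1 (prior 1/7): the host has 15 equally likely choices, so probability 1/15; weight (1/7)·(1/15) = 1/105.
If it is in either of boxes 2 and 3 (prior 1/7 each): that box was opened and seen not to hold the prize — ruled out; weight (1/7)·0 = 0 each.
If it is in any of boxes 4, 5, 6, and 7 (prior 1/7 each): the host has 10 equally likely choices, so probability 1/10; weight (1/7)·(1/10) = 1/70 each.
The weights sum to 1/15.
So P(the gold coin in box 4 | the host opened box 2 and box 3) = (1/70) / (1/15) = 3/14.

3/14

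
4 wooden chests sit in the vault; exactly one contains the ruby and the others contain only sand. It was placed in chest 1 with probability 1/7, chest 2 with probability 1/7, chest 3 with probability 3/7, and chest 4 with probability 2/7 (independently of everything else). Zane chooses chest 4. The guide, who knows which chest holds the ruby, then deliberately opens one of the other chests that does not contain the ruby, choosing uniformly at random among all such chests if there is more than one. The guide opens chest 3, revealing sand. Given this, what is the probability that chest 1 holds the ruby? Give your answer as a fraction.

Apply Bayes' rule, conditioning on where the ruby actually is.
If it is in either of chests 1 and 2 (prior 1/7 each): the guide has 2 equally likely choices, so probability 1/2; weight (1/7)·(1/2) = 1/14 each.
If it is in chest 3 (prior 3/7): the guide opened chest 3, so this case is ruled out; weight (3/7)·0 = 0.
If it is in chest 4 (prior 2/7): the guide has 3 equally likely choices, so probability 1/3; weight (2/7)·(1/3) = 2/21.
The weights sum to 5/21.
So P(the ruby in chest 1 | the guide opened chest 3) = (1/14) / (5/21) = 3/10.

3/10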